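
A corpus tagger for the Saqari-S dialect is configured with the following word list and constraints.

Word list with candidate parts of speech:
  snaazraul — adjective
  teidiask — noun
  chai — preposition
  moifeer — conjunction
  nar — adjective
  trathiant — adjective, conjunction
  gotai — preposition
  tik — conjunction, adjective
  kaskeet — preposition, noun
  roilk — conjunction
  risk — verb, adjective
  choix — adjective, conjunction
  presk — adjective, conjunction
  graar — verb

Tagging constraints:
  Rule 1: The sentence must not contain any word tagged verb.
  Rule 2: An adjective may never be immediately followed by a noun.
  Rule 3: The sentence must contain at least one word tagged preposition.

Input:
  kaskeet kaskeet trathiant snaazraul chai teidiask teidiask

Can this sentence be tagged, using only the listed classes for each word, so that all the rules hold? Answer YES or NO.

YES

Candidates per position — 1:kaskeet {preposition,noun}; 2:kaskeet {preposition,noun}; 3:trathiant {adjective,conjunction}; 4:snaazraul {adjective}; 5:chai {preposition}; 6:teidiask {noun}; 7:teidiask {noun}.
One satisfying assignment: noun noun adjective adjective preposition noun noun.
Rule-by-rule: rule 1 holds; rule 2 holds; rule 3 holds.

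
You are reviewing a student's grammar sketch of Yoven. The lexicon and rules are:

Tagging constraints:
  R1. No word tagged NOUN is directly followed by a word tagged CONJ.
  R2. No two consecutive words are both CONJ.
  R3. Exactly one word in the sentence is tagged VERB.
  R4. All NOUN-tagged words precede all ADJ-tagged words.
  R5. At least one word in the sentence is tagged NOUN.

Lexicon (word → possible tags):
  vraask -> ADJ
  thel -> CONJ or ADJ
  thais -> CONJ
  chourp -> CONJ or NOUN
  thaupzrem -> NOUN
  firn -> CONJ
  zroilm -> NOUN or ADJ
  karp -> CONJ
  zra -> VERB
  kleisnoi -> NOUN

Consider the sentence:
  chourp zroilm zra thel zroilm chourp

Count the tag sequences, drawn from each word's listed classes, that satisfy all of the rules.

8

Candidates per position — 1:chourp {CONJ,NOUN}; 2:zroilm {NOUN,ADJ}; 3:zra {VERB}; 4:thel {CONJ,ADJ}; 5:zroilm {NOUN,ADJ}; 6:chourp {CONJ,NOUN}.
There are 32 candidate sequences in total.
Checking each against the rules leaves 8 sequences.
Count = 8.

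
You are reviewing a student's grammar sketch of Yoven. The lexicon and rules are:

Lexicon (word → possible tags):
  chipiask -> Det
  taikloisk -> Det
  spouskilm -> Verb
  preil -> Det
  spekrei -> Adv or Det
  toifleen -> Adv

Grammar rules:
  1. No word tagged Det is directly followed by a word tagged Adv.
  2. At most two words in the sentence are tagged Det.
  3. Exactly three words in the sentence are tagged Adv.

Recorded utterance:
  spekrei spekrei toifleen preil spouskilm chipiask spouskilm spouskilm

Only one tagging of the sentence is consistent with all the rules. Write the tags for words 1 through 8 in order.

Adv Adv Adv Det Verb Det Verb Verb

Candidates per position — 1:spekrei {Adv,Det}; 2:spekrei {Adv,Det}; 3:toifleen {Adv}; 4:preil {Det}; 5:spouskilm {Verb}; 6:chipiask {Det}; 7:spouskilm {Verb}; 8:spouskilm {Verb}.
At position 1, choosing Det makes rule 1 impossible to satisfy; hence Adv.
At position 2, choosing Det makes rule 1 impossible to satisfy; hence Adv.
The only consistent sequence is: Adv Adv Adv Det Verb Det Verb Verb.
Rule-by-rule: rule 1 satisfied; rule 2 satisfied; rule 3 satisfied.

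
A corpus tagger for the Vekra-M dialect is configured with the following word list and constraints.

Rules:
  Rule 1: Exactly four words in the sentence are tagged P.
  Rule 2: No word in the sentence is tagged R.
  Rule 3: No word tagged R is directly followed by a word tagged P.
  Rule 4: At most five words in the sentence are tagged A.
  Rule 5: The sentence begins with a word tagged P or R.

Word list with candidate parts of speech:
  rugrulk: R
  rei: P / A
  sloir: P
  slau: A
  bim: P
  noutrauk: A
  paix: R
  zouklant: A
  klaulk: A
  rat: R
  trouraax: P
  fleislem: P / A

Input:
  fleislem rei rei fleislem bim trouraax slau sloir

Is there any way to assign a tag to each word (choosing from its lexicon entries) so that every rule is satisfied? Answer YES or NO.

YES

Candidates per position — 1:fleislem {P,A}; 2:rei {P,A}; 3:rei {P,A}; 4:fleislem {P,A}; 5:bim {P}; 6:trouraax {P}; 7:slau {A}; 8:sloir {P}.
One satisfying assignment: P A A A P P A P.
Checking: rule 1 ✓; rule 2 ✓; rule 3 ✓; rule 4 ✓; rule 5 ✓.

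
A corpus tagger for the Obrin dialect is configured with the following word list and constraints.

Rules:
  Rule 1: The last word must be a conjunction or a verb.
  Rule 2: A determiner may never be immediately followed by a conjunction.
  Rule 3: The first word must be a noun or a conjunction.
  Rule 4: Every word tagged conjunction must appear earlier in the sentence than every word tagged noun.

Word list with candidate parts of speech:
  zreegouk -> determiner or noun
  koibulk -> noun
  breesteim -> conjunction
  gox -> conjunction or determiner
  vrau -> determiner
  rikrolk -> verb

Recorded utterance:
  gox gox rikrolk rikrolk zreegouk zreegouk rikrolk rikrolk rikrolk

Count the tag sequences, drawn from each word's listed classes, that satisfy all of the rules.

Candidates per position — 1:gox {conjunction,determiner}; 2:gox {conjunction,determiner}; 3:rikrolk {verb}; 4:rikrolk {verb}; 5:zreegouk {determiner,noun}; 6:zreegouk {determiner,noun}; 7:rikrolk {verb}; 8:rikrolk {verb}; 9:rikrolk {verb}.
There are 16 candidate sequences in total.
Checking each against the rules leaves 8 sequences.
Count = 8.

8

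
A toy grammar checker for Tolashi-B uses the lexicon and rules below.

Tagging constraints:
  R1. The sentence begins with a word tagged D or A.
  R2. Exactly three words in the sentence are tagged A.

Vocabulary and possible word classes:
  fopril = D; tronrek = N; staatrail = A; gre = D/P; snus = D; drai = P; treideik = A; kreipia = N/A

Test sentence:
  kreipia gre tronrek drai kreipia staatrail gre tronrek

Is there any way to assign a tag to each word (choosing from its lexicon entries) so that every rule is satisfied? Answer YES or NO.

YES

Candidates per position — 1:kreipia {N,A}; 2:gre {D,P}; 3:tronrek {N}; 4:drai {P}; 5:kreipia {N,A}; 6:staatrail {A}; 7:gre {D,P}; 8:tronrek {N}.
One satisfying assignment: A P N P A A P N.
Rule-by-rule: rule 1 satisfied; rule 2 satisfied.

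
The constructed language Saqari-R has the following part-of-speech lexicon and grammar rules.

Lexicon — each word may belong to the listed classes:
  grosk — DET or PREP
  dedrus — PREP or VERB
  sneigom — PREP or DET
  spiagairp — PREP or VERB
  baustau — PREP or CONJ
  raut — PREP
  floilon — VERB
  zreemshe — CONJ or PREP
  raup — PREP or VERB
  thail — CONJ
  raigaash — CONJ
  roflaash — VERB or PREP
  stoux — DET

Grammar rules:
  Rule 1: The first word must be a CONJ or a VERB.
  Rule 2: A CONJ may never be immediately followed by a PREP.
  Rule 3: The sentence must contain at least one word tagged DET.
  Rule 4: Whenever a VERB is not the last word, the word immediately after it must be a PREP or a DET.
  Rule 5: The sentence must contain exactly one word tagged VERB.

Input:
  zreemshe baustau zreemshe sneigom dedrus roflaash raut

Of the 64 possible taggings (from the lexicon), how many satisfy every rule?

2

Candidates per position — 1:zreemshe {CONJ,PREP}; 2:baustau {PREP,CONJ}; 3:zreemshe {CONJ,PREP}; 4:sneigom {PREP,DET}; 5:dedrus {PREP,VERB}; 6:roflaash {VERB,PREP}; 7:raut {PREP}.
There are 64 candidate sequences in total.
The sequences that satisfy every rule: CONJ CONJ CONJ DET PREP VERB PREP; CONJ CONJ CONJ DET VERB PREP PREP.
Count = 2.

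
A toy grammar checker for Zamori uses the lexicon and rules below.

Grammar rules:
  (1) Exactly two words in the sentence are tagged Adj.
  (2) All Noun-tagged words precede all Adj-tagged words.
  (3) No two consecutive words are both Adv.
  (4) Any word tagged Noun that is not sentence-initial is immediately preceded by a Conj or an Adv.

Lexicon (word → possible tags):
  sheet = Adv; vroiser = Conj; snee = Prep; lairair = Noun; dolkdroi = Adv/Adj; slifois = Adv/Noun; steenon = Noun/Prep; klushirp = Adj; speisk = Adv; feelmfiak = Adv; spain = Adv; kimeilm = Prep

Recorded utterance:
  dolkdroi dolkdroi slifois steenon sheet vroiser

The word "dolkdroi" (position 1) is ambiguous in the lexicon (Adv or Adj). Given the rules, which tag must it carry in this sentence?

Adj

Candidates per position — 1:dolkdroi {Adv,Adj}; 2:dolkdroi {Adv,Adj}; 3:slifois {Adv,Noun}; 4:steenon {Noun,Prep}; 5:sheet {Adv}; 6:vroiser {Conj}.
Position 1: Adv is ruled out by rule 1; that leaves Adj.
Position 2: Adv is ruled out by rule 1; that leaves Adj.
Position 3: Noun is ruled out by rule 2; that leaves Adv.
Position 4: Noun is ruled out by rule 2; that leaves Prep.
That leaves exactly one tagging: Adj Adj Adv Prep Adv Conj.
Check: rule 1 ✓; rule 2 ✓; rule 3 ✓; rule 4 ✓.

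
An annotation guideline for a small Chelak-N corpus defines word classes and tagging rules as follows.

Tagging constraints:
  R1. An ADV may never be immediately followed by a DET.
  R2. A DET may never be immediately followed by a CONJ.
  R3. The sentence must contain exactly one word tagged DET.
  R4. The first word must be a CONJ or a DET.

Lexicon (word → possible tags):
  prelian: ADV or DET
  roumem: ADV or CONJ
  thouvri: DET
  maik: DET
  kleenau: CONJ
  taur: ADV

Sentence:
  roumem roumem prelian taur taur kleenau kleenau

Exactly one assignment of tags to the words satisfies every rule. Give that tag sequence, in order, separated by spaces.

Candidates per position — 1:roumem {ADV,CONJ}; 2:roumem {ADV,CONJ}; 3:prelian {ADV,DET}; 4:taur {ADV}; 5:taur {ADV}; 6:kleenau {CONJ}; 7:kleenau {CONJ}.
Position 1: tagging it ADV would leave rule 4 unsatisfiable, so it must be CONJ.
Position 3: tagging it ADV would leave rule 3 unsatisfiable, so it must be DET.
Position 2: tagging it ADV would leave rule 1 unsatisfiable, so it must be CONJ.
The only consistent sequence is: CONJ CONJ DET ADV ADV CONJ CONJ.
Checking: rule 1 satisfied; rule 2 satisfied; rule 3 satisfied; rule 4 satisfied.

CONJ CONJ DET ADV ADV CONJ CONJ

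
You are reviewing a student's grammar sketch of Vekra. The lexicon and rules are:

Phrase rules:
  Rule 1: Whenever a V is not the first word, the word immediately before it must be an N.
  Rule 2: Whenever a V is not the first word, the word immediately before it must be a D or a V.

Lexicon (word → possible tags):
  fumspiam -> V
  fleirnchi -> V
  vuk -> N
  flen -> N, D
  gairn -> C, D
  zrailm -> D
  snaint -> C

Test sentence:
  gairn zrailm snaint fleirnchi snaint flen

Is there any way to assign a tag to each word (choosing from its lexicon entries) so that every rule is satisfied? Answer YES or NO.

NO

Candidates per position — 1:gairn {C,D}; 2:zrailm {D}; 3:snaint {C}; 4:fleirnchi {V}; 5:snaint {C}; 6:flen {N,D}.
Rule 1 cannot be satisfied by any choice of tags from the lexicon.
So there is no consistent tagging.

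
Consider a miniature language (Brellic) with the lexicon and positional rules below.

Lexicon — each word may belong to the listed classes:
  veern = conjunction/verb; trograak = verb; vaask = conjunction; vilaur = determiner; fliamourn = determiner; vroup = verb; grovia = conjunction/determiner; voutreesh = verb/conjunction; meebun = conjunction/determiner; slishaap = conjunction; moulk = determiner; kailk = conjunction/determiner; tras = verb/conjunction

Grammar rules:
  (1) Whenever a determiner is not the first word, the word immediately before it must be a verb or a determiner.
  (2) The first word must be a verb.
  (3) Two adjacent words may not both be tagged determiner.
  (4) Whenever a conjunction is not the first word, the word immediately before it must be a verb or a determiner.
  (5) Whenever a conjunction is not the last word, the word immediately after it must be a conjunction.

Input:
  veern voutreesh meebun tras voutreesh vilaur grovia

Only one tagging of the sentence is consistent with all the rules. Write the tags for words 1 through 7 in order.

Candidates per position — 1:veern {conjunction,verb}; 2:voutreesh {verb,conjunction}; 3:meebun {conjunction,determiner}; 4:tras {verb,conjunction}; 5:voutreesh {verb,conjunction}; 6:vilaur {determiner}; 7:grovia {conjunction,determiner}.
Position 1: conjunction is ruled out by rule 2; that leaves verb.
Position 2: conjunction is ruled out by rule 5; that leaves verb.
Position 3: conjunction is ruled out by rule 5; that leaves determiner.
Position 4: conjunction is ruled out by rule 5; that leaves verb.
Position 5: conjunction is ruled out by rule 1; that leaves verb.
Position 7: determiner is ruled out by rule 3; that leaves conjunction.
So the tagging must be: verb verb determiner verb verb determiner conjunction.
Checking: rule 1 ok; rule 2 ok; rule 3 ok; rule 4 ok; rule 5 ok.

verb verb determiner verb verb determiner conjunction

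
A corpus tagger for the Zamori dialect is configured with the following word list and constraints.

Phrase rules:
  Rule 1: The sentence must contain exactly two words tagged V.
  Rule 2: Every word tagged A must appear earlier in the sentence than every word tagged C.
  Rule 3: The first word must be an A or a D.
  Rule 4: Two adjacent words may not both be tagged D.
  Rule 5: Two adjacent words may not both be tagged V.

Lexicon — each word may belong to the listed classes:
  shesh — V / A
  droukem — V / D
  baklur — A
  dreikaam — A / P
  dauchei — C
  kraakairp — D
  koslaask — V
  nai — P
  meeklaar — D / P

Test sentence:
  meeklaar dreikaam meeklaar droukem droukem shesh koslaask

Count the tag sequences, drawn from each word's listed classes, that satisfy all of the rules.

6

Candidates per position — 1:meeklaar {D,P}; 2:dreikaam {A,P}; 3:meeklaar {D,P}; 4:droukem {V,D}; 5:droukem {V,D}; 6:shesh {V,A}; 7:koslaask {V}.
There are 64 candidate sequences in total.
Checking each against the rules leaves 6 sequences.
Count = 6.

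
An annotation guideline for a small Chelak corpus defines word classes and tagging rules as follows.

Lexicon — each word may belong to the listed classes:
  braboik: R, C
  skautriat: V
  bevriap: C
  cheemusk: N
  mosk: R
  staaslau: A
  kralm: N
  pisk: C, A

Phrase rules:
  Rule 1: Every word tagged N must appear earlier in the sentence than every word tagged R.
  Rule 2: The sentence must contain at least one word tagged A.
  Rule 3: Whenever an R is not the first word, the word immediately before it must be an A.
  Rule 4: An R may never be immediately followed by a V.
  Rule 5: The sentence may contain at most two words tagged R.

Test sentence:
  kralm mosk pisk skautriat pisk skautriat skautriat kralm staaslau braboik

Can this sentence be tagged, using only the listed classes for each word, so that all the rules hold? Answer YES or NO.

Candidates per position — 1:kralm {N}; 2:mosk {R}; 3:pisk {C,A}; 4:skautriat {V}; 5:pisk {C,A}; 6:skautriat {V}; 7:skautriat {V}; 8:kralm {N}; 9:staaslau {A}; 10:braboik {R,C}.
Rule 1 cannot be satisfied by any choice of tags from the lexicon.
So there is no consistent tagging.

NO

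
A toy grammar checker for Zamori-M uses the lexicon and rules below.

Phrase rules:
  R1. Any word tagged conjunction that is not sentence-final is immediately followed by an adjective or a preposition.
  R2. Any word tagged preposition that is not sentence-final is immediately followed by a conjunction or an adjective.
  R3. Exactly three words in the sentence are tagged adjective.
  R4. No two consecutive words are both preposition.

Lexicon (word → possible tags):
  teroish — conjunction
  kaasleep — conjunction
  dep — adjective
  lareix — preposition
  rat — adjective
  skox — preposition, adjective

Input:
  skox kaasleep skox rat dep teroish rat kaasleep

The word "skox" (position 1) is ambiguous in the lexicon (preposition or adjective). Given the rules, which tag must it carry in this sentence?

preposition

Candidates per position — 1:skox {preposition,adjective}; 2:kaasleep {conjunction}; 3:skox {preposition,adjective}; 4:rat {adjective}; 5:dep {adjective}; 6:teroish {conjunction}; 7:rat {adjective}; 8:kaasleep {conjunction}.
Word 1 cannot be adjective — rule 3 would then fail for every completion. It is preposition.
Word 3 cannot be adjective — rule 3 would then fail for every completion. It is preposition.
So the tagging must be: preposition conjunction preposition adjective adjective conjunction adjective conjunction.
Check: rule 1 ✓; rule 2 ✓; rule 3 ✓; rule 4 ✓.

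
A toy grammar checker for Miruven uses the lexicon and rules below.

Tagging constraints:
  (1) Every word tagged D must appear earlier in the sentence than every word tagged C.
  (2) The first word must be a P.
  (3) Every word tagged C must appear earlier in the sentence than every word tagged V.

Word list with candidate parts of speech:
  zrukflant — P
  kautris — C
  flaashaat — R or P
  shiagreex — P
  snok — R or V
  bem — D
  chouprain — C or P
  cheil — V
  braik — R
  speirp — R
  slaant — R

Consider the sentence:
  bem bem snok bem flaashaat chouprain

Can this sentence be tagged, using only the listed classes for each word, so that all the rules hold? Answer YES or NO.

Candidates per position — 1:bem {D}; 2:bem {D}; 3:snok {R,V}; 4:bem {D}; 5:flaashaat {R,P}; 6:chouprain {C,P}.
Rule 2 cannot be satisfied by any choice of tags from the lexicon.
So there is no consistent tagging.

NO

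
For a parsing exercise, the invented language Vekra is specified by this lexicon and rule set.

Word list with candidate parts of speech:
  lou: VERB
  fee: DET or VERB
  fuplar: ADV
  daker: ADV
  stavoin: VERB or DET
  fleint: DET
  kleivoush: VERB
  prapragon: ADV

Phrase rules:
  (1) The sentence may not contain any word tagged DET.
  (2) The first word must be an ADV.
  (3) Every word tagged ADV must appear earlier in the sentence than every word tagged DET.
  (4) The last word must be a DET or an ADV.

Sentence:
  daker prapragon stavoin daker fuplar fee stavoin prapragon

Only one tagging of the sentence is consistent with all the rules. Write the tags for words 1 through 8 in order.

ADV ADV VERB ADV ADV VERB VERB ADV

Candidates per position — 1:daker {ADV}; 2:prapragon {ADV}; 3:stavoin {VERB,DET}; 4:daker {ADV}; 5:fuplar {ADV}; 6:fee {DET,VERB}; 7:stavoin {VERB,DET}; 8:prapragon {ADV}.
Position 3: DET is ruled out by rule 1; that leaves VERB.
Position 6: DET is ruled out by rule 1; that leaves VERB.
Position 7: DET is ruled out by rule 1; that leaves VERB.
The unique satisfying tagging is: ADV ADV VERB ADV ADV VERB VERB ADV.
Verifying each rule — rule 1 satisfied; rule 2 satisfied; rule 3 satisfied; rule 4 satisfied.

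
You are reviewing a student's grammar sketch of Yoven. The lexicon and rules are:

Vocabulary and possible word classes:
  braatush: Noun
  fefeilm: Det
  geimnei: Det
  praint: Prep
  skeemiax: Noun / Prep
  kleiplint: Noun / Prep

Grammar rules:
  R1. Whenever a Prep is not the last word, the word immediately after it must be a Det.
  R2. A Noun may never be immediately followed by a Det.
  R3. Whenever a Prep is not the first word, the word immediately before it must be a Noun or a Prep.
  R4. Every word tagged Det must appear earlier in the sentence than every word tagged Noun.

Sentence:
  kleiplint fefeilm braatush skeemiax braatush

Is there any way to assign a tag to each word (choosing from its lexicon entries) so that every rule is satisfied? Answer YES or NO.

Candidates per position — 1:kleiplint {Noun,Prep}; 2:fefeilm {Det}; 3:braatush {Noun}; 4:skeemiax {Noun,Prep}; 5:braatush {Noun}.
One satisfying assignment: Prep Det Noun Noun Noun.
Check: rule 1 holds; rule 2 holds; rule 3 holds; rule 4 holds.

YES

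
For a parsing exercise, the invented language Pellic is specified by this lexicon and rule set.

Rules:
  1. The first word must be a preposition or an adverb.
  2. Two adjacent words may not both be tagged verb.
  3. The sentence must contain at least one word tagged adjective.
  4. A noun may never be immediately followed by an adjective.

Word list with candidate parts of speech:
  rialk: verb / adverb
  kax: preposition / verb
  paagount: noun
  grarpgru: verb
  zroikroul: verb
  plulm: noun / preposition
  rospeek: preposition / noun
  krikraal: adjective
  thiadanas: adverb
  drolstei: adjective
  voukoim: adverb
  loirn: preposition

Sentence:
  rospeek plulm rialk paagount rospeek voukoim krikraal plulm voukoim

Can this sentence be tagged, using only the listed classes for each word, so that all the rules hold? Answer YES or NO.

Candidates per position — 1:rospeek {preposition,noun}; 2:plulm {noun,preposition}; 3:rialk {verb,adverb}; 4:paagount {noun}; 5:rospeek {preposition,noun}; 6:voukoim {adverb}; 7:krikraal {adjective}; 8:plulm {noun,preposition}; 9:voukoim {adverb}.
One satisfying assignment: preposition noun verb noun preposition adverb adjective noun adverb.
Check: rule 1 satisfied; rule 2 satisfied; rule 3 satisfied; rule 4 satisfied.

YES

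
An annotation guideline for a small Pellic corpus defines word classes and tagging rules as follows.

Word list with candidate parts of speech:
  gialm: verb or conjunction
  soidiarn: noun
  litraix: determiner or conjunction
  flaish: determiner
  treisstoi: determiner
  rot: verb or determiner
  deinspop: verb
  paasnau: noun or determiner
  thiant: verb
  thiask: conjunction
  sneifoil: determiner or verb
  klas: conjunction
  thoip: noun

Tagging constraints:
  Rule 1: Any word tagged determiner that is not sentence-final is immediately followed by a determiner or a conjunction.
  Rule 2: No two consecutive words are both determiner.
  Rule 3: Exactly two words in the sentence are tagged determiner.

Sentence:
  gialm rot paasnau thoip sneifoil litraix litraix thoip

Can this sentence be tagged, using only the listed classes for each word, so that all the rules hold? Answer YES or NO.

NO

Candidates per position — 1:gialm {verb,conjunction}; 2:rot {verb,determiner}; 3:paasnau {noun,determiner}; 4:thoip {noun}; 5:sneifoil {determiner,verb}; 6:litraix {determiner,conjunction}; 7:litraix {determiner,conjunction}; 8:thoip {noun}.
Every candidate sequence violates at least one rule; no consistent tagging exists.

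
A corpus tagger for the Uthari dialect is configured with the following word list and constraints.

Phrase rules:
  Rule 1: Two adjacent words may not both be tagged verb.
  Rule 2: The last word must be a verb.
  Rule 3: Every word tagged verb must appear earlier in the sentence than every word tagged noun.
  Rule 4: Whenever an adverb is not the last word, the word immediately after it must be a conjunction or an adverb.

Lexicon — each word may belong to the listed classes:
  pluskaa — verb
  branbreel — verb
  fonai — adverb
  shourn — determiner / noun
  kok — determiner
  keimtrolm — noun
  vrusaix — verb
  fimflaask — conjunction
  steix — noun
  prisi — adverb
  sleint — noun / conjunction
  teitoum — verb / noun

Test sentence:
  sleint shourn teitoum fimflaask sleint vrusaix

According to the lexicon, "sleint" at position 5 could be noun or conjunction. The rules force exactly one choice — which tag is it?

Candidates per position — 1:sleint {noun,conjunction}; 2:shourn {determiner,noun}; 3:teitoum {verb,noun}; 4:fimflaask {conjunction}; 5:sleint {noun,conjunction}; 6:vrusaix {verb}.
Word 1 cannot be noun — rule 3 would then fail for every completion. It is conjunction.
Word 2 cannot be noun — rule 3 would then fail for every completion. It is determiner.
Word 3 cannot be noun — rule 3 would then fail for every completion. It is verb.
Word 5 cannot be noun — rule 3 would then fail for every completion. It is conjunction.
The unique satisfying tagging is: conjunction determiner verb conjunction conjunction verb.
Verifying each rule — rule 1 ✓; rule 2 ✓; rule 3 ✓; rule 4 ✓.

conjunction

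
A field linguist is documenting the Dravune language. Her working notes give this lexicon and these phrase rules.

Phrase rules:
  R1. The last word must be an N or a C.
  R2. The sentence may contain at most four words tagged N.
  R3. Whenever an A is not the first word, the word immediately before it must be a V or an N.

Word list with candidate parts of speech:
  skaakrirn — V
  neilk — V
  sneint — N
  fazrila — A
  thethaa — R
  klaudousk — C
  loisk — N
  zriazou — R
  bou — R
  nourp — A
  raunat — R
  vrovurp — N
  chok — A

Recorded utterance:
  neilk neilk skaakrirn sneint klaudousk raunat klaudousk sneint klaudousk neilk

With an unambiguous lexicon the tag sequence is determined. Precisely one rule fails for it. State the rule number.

Fixed tagging: V V V N C R C N C V.
Checking each rule: R1 fail, R2 pass, R3 pass.
Only rule 1 fails.

1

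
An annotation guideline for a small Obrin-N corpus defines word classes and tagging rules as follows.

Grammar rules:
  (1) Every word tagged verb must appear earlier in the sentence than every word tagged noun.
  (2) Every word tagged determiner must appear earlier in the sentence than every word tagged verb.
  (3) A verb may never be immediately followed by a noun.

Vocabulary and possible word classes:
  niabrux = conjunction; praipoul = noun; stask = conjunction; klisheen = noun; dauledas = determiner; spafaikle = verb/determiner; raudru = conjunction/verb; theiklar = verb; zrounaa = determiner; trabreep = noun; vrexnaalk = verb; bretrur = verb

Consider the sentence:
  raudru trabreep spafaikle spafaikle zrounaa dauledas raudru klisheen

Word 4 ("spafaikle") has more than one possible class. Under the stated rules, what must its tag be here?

Candidates per position — 1:raudru {conjunction,verb}; 2:trabreep {noun}; 3:spafaikle {verb,determiner}; 4:spafaikle {verb,determiner}; 5:zrounaa {determiner}; 6:dauledas {determiner}; 7:raudru {conjunction,verb}; 8:klisheen {noun}.
At position 1, choosing verb makes rule 2 impossible to satisfy; hence conjunction.
At position 3, choosing verb makes rule 1 impossible to satisfy; hence determiner.
At position 4, choosing verb makes rule 1 impossible to satisfy; hence determiner.
At position 7, choosing verb makes rule 1 impossible to satisfy; hence conjunction.
The only consistent sequence is: conjunction noun determiner determiner determiner determiner conjunction noun.
Verifying each rule — rule 1 ok; rule 2 ok; rule 3 ok.

determiner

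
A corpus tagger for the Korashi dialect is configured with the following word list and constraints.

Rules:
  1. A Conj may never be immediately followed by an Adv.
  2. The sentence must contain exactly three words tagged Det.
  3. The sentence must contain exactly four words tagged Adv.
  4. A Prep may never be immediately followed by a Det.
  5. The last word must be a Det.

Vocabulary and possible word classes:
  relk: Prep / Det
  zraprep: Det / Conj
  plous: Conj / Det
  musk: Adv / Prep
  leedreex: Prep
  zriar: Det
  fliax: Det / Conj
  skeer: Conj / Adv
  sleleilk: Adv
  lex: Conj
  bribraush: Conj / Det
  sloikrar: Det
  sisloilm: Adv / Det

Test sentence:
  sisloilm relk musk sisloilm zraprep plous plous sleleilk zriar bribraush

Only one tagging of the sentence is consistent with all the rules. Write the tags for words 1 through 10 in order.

Adv Prep Adv Adv Conj Conj Det Adv Det Det

Candidates per position — 1:sisloilm {Adv,Det}; 2:relk {Prep,Det}; 3:musk {Adv,Prep}; 4:sisloilm {Adv,Det}; 5:zraprep {Det,Conj}; 6:plous {Conj,Det}; 7:plous {Conj,Det}; 8:sleleilk {Adv}; 9:zriar {Det}; 10:bribraush {Conj,Det}.
Position 1: tagging it Det would leave rule 3 unsatisfiable, so it must be Adv.
Position 3: tagging it Prep would leave rule 3 unsatisfiable, so it must be Adv.
Position 4: tagging it Det would leave rule 3 unsatisfiable, so it must be Adv.
Position 7: tagging it Conj would leave rule 1 unsatisfiable, so it must be Det.
Position 10: tagging it Conj would leave rule 5 unsatisfiable, so it must be Det.
Position 2: tagging it Det would leave rule 2 unsatisfiable, so it must be Prep.
Position 5: tagging it Det would leave rule 2 unsatisfiable, so it must be Conj.
Position 6: tagging it Det would leave rule 2 unsatisfiable, so it must be Conj.
So the tagging must be: Adv Prep Adv Adv Conj Conj Det Adv Det Det.
Rule-by-rule: rule 1 ok; rule 2 ok; rule 3 ok; rule 4 ok; rule 5 ok.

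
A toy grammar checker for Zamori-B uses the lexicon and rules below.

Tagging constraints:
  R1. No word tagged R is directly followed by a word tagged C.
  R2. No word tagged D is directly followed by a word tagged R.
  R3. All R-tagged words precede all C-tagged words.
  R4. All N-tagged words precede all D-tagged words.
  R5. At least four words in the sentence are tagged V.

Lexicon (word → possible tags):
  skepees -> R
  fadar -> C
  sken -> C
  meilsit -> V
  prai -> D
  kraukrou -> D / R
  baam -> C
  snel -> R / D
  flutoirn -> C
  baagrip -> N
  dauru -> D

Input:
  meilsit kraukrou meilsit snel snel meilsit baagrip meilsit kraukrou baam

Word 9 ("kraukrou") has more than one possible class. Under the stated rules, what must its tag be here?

D

Candidates per position — 1:meilsit {V}; 2:kraukrou {D,R}; 3:meilsit {V}; 4:snel {R,D}; 5:snel {R,D}; 6:meilsit {V}; 7:baagrip {N}; 8:meilsit {V}; 9:kraukrou {D,R}; 10:baam {C}.
Position 2: tagging it D would leave rule 4 unsatisfiable, so it must be R.
Position 4: tagging it D would leave rule 4 unsatisfiable, so it must be R.
Position 5: tagging it D would leave rule 4 unsatisfiable, so it must be R.
Position 9: tagging it R would leave rule 1 unsatisfiable, so it must be D.
That leaves exactly one tagging: V R V R R V N V D C.
Check: rule 1 ok; rule 2 ok; rule 3 ok; rule 4 ok; rule 5 ok.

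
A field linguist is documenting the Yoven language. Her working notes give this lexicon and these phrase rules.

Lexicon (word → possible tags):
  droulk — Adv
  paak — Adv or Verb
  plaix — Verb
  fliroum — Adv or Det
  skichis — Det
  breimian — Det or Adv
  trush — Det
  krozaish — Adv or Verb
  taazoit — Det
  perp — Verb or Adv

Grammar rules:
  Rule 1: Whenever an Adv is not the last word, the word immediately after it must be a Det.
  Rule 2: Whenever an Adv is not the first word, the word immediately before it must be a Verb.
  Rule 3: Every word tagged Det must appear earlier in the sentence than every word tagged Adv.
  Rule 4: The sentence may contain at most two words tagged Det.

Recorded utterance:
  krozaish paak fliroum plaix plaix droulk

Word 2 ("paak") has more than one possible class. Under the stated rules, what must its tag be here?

Verb

Candidates per position — 1:krozaish {Adv,Verb}; 2:paak {Adv,Verb}; 3:fliroum {Adv,Det}; 4:plaix {Verb}; 5:plaix {Verb}; 6:droulk {Adv}.
If word 1 were Adv, no tagging could satisfy rule 1; so word 1 is Verb.
If word 3 were Adv, no tagging could satisfy rule 1; so word 3 is Det.
If word 2 were Adv, no tagging could satisfy rule 3; so word 2 is Verb.
That leaves exactly one tagging: Verb Verb Det Verb Verb Adv.
Check: rule 1 satisfied; rule 2 satisfied; rule 3 satisfied; rule 4 satisfied.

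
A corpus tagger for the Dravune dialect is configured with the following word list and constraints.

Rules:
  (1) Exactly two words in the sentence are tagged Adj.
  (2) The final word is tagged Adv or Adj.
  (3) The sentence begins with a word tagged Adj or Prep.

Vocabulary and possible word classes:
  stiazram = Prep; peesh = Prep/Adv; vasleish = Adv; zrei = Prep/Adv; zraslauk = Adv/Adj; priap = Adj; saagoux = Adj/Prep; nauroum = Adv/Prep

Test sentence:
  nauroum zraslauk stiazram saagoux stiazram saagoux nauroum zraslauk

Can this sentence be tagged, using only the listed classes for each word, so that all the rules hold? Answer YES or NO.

Candidates per position — 1:nauroum {Adv,Prep}; 2:zraslauk {Adv,Adj}; 3:stiazram {Prep}; 4:saagoux {Adj,Prep}; 5:stiazram {Prep}; 6:saagoux {Adj,Prep}; 7:nauroum {Adv,Prep}; 8:zraslauk {Adv,Adj}.
One satisfying assignment: Prep Adv Prep Prep Prep Adj Adv Adj.
Rule-by-rule: rule 1 holds; rule 2 holds; rule 3 holds.

YES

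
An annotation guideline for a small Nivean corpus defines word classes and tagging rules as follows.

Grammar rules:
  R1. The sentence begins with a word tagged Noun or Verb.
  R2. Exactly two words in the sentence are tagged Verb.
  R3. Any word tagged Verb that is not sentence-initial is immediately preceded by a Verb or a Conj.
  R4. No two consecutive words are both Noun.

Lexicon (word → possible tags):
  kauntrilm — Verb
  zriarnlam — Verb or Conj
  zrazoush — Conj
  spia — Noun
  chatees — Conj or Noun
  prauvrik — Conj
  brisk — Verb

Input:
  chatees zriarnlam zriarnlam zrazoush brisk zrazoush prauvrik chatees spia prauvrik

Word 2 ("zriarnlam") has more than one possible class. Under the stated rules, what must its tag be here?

Candidates per position — 1:chatees {Conj,Noun}; 2:zriarnlam {Verb,Conj}; 3:zriarnlam {Verb,Conj}; 4:zrazoush {Conj}; 5:brisk {Verb}; 6:zrazoush {Conj}; 7:prauvrik {Conj}; 8:chatees {Conj,Noun}; 9:spia {Noun}; 10:prauvrik {Conj}.
Position 1: tagging it Conj would leave rule 1 unsatisfiable, so it must be Noun.
Position 2: tagging it Verb would leave rule 3 unsatisfiable, so it must be Conj.
Position 3: tagging it Conj would leave rule 2 unsatisfiable, so it must be Verb.
Position 8: tagging it Noun would leave rule 4 unsatisfiable, so it must be Conj.
The unique satisfying tagging is: Noun Conj Verb Conj Verb Conj Conj Conj Noun Conj.
Verifying each rule — rule 1 ok; rule 2 ok; rule 3 ok; rule 4 ok.

Conj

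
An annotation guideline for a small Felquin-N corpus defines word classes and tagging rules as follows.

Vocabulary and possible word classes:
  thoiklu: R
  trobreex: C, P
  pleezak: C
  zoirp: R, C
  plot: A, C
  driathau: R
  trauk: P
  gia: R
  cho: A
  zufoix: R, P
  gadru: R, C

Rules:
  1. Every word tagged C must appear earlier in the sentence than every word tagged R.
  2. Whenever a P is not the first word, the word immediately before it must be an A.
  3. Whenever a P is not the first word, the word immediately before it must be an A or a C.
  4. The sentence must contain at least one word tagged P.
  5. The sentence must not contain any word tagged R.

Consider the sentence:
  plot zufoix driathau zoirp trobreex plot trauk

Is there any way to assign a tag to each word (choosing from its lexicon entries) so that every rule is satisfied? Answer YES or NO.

NO

Candidates per position — 1:plot {A,C}; 2:zufoix {R,P}; 3:driathau {R}; 4:zoirp {R,C}; 5:trobreex {C,P}; 6:plot {A,C}; 7:trauk {P}.
Rule 5 cannot be satisfied by any choice of tags from the lexicon.
So there is no consistent tagging.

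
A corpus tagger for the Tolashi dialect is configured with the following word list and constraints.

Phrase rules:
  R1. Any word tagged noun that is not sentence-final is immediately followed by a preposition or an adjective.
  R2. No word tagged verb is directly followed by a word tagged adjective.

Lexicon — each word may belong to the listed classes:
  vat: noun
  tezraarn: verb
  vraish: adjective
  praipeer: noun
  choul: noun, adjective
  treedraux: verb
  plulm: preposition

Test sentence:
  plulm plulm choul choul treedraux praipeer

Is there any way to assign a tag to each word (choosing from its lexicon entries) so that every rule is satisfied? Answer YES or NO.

Candidates per position — 1:plulm {preposition}; 2:plulm {preposition}; 3:choul {noun,adjective}; 4:choul {noun,adjective}; 5:treedraux {verb}; 6:praipeer {noun}.
One satisfying assignment: preposition preposition noun adjective verb noun.
Checking: rule 1 ok; rule 2 ok.

YES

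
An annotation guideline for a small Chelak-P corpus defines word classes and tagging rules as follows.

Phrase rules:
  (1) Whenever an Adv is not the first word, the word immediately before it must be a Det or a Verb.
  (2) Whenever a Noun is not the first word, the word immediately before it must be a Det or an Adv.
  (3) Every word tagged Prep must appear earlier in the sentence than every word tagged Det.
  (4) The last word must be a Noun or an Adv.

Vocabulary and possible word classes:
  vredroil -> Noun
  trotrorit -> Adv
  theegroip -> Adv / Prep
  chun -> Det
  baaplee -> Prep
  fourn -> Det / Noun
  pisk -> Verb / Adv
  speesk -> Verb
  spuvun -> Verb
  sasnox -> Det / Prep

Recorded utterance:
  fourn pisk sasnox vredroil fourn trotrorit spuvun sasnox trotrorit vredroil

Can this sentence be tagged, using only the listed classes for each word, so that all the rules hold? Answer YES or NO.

Candidates per position — 1:fourn {Det,Noun}; 2:pisk {Verb,Adv}; 3:sasnox {Det,Prep}; 4:vredroil {Noun}; 5:fourn {Det,Noun}; 6:trotrorit {Adv}; 7:spuvun {Verb}; 8:sasnox {Det,Prep}; 9:trotrorit {Adv}; 10:vredroil {Noun}.
One satisfying assignment: Det Adv Det Noun Det Adv Verb Det Adv Noun.
Checking: rule 1 satisfied; rule 2 satisfied; rule 3 satisfied; rule 4 satisfied.

YES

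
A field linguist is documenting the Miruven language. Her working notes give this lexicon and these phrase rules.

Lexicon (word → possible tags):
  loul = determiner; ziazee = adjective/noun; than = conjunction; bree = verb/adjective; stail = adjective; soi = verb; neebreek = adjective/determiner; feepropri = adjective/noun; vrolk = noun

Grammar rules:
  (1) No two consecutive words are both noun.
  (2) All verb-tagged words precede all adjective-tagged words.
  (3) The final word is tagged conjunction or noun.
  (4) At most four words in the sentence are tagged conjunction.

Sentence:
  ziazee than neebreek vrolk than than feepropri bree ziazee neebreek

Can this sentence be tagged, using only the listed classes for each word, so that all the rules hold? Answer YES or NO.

Candidates per position — 1:ziazee {adjective,noun}; 2:than {conjunction}; 3:neebreek {adjective,determiner}; 4:vrolk {noun}; 5:than {conjunction}; 6:than {conjunction}; 7:feepropri {adjective,noun}; 8:bree {verb,adjective}; 9:ziazee {adjective,noun}; 10:neebreek {adjective,determiner}.
Rule 3 cannot be satisfied by any choice of tags from the lexicon.
So there is no consistent tagging.

NO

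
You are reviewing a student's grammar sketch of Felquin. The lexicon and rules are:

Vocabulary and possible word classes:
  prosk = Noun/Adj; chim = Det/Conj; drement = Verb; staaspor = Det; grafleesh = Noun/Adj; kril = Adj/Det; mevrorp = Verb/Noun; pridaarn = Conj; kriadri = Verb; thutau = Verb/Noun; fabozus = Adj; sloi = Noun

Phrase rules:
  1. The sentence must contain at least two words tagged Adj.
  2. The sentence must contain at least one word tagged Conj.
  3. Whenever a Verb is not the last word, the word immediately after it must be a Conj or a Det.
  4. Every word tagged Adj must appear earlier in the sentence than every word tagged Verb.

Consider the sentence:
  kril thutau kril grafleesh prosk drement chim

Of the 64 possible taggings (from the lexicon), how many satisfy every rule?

11

Candidates per position — 1:kril {Adj,Det}; 2:thutau {Verb,Noun}; 3:kril {Adj,Det}; 4:grafleesh {Noun,Adj}; 5:prosk {Noun,Adj}; 6:drement {Verb}; 7:chim {Det,Conj}.
There are 64 candidate sequences in total.
Checking each against the rules leaves 11 sequences.
Count = 11.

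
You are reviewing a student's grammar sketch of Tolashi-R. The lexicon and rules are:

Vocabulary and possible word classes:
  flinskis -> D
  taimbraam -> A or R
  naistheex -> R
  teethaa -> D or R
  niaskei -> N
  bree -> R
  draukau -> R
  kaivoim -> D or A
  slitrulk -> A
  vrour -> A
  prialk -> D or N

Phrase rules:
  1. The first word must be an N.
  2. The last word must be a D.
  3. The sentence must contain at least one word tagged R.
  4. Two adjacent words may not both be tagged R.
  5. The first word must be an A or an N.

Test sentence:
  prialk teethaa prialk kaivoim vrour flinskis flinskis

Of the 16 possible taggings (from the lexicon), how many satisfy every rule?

Candidates per position — 1:prialk {D,N}; 2:teethaa {D,R}; 3:prialk {D,N}; 4:kaivoim {D,A}; 5:vrour {A}; 6:flinskis {D}; 7:flinskis {D}.
There are 16 candidate sequences in total.
The sequences that satisfy every rule: N R D D A D D; N R D A A D D; N R N D A D D; N R N A A D D.
Count = 4.

4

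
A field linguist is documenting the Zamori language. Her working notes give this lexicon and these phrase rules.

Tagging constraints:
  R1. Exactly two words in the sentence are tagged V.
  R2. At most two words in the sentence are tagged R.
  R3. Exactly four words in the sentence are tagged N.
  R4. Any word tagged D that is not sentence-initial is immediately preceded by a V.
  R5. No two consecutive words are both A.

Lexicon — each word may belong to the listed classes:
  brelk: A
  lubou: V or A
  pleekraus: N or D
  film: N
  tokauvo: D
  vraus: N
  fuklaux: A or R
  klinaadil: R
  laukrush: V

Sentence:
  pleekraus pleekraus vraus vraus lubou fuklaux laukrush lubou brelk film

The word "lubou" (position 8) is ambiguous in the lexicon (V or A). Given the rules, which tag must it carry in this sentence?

V

Candidates per position — 1:pleekraus {N,D}; 2:pleekraus {N,D}; 3:vraus {N}; 4:vraus {N}; 5:lubou {V,A}; 6:fuklaux {A,R}; 7:laukrush {V}; 8:lubou {V,A}; 9:brelk {A}; 10:film {N}.
At position 2, choosing D makes rule 4 impossible to satisfy; hence N.
At position 8, choosing A makes rule 5 impossible to satisfy; hence V.
At position 1, choosing N makes rule 3 impossible to satisfy; hence D.
At position 5, choosing V makes rule 1 impossible to satisfy; hence A.
At position 6, choosing A makes rule 5 impossible to satisfy; hence R.
So the tagging must be: D N N N A R V V A N.
Check: rule 1 ✓; rule 2 ✓; rule 3 ✓; rule 4 ✓; rule 5 ✓.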